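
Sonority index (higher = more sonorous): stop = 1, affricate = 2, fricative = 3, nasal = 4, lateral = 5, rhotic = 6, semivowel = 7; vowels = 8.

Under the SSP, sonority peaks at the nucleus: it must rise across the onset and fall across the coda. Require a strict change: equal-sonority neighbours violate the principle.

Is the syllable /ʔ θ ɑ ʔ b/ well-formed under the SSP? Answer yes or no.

Onset: /ʔ/ is a stop (sonority 1), /θ/ is a fricative (sonority 3); then the nucleus /ɑ/ (sonority 8).
Onset profile 1-3-8 — rises to the nucleus.
Coda: /ʔ/ is a stop (sonority 1), /b/ is a stop (sonority 1).
Coda profile 8-1-1 — does not strictly fall throughout.

no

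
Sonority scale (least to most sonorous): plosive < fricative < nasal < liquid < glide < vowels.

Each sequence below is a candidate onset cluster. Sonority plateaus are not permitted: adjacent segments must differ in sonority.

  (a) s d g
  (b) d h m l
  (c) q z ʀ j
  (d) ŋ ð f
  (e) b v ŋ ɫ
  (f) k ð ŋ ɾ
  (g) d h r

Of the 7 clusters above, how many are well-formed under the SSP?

(a) sonority 2-1-1: ill-formed.
(b) sonority 1-2-3-4: well-formed.
(c) sonority 1-2-4-5: well-formed.
(d) sonority 3-2-2: ill-formed.
(e) sonority 1-2-3-4: well-formed.
(f) sonority 1-2-3-4: well-formed.
(g) sonority 1-2-4: well-formed.

5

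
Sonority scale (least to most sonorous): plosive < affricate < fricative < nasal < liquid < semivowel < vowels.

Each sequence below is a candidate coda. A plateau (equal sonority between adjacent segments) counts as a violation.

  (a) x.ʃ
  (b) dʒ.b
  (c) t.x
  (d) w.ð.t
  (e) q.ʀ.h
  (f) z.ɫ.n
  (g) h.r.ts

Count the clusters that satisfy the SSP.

(a) x.ʃ: profile 3-3 — violates.
(b) dʒ.b: profile 2-1 — obeys.
(c) t.x: profile 1-3 — violates.
(d) w.ð.t: profile 6-3-1 — obeys.
(e) q.ʀ.h: profile 1-5-3 — violates.
(f) z.ɫ.n: profile 3-5-4 — violates.
(g) h.r.ts: profile 3-5-2 — violates.

2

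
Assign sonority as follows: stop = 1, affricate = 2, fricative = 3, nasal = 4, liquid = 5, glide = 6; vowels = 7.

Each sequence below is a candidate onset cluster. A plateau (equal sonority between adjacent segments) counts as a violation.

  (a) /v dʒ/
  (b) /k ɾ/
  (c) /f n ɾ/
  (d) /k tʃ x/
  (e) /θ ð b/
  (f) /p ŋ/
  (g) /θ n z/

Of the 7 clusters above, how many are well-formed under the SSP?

(a) sonority 3-2: ill-formed.
(b) sonority 1-5: well-formed.
(c) sonority 3-4-5: well-formed.
(d) sonority 1-2-3: well-formed.
(e) sonority 3-3-1: ill-formed.
(f) sonority 1-4: well-formed.
(g) sonority 3-4-3: ill-formed.

4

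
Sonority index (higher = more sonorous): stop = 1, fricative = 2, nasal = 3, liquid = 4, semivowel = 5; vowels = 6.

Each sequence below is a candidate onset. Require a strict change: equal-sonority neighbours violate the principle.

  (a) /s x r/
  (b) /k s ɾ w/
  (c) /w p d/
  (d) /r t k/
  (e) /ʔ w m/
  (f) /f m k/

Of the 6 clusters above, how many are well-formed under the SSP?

1

(a) sonority 2-2-4: ill-formed.
(b) sonority 1-2-4-5: well-formed.
(c) sonority 5-1-1: ill-formed.
(d) sonority 4-1-1: ill-formed.
(e) sonority 1-5-3: ill-formed.
(f) sonority 2-3-1: ill-formed.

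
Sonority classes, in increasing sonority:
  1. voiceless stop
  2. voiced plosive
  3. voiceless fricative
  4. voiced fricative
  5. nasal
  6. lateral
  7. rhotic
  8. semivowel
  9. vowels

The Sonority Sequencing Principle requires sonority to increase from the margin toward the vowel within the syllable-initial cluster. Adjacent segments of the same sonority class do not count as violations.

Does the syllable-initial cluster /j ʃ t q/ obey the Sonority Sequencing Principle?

/j/ — semivowel, sonority 8.
/ʃ/ — voiceless fricative, sonority 3.
/t/ — voiceless stop, sonority 1.
/q/ — voiceless stop, sonority 1.
The profile is 8-3-1-1. Between /j/ (8) and /ʃ/ (3) sonority does not rise, so the cluster violates the SSP.

no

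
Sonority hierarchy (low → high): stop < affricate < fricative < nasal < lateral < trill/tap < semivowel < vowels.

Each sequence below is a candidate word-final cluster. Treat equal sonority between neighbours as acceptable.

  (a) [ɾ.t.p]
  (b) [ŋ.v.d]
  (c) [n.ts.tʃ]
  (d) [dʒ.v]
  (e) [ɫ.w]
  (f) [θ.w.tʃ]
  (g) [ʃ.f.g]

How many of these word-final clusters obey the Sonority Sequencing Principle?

4

(a) [ɾ.t.p]: profile 6-1-1 — obeys.
(b) [ŋ.v.d]: profile 4-3-1 — obeys.
(c) [n.ts.tʃ]: profile 4-2-2 — obeys.
(d) [dʒ.v]: profile 2-3 — violates.
(e) [ɫ.w]: profile 5-7 — violates.
(f) [θ.w.tʃ]: profile 3-7-2 — violates.
(g) [ʃ.f.g]: profile 3-3-1 — obeys.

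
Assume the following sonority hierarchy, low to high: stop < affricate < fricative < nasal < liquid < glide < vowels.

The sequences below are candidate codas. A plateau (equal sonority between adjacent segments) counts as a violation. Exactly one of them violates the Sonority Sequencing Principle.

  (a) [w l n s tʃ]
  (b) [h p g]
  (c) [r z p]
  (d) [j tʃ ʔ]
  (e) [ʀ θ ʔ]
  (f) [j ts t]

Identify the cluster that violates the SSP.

(a) [w l n s tʃ]: profile 6-5-4-3-2 — obeys.
(b) [h p g]: profile 3-1-1 — violates.
(c) [r z p]: profile 5-3-1 — obeys.
(d) [j tʃ ʔ]: profile 6-2-1 — obeys.
(e) [ʀ θ ʔ]: profile 5-3-1 — obeys.
(f) [j ts t]: profile 6-2-1 — obeys.

b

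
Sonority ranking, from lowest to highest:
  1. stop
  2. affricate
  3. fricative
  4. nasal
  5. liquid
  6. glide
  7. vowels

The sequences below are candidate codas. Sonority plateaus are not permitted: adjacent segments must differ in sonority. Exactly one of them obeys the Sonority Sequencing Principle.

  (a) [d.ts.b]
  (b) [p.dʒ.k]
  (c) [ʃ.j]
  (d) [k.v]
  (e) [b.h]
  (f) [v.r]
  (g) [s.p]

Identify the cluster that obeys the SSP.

g

(a) 1-2-1 → violates
(b) 1-2-1 → violates
(c) 3-6 → violates
(d) 1-3 → violates
(e) 1-3 → violates
(f) 3-5 → violates
(g) 3-1 → obeys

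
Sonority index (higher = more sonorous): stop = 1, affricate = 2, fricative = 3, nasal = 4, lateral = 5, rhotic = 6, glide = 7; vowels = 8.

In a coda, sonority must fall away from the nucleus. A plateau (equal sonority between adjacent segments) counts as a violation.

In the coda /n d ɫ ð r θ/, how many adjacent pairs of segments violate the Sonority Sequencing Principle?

/n/: nasal = 4.
/d/: stop = 1.
/ɫ/: lateral = 5.
/ð/: fricative = 3.
/r/: rhotic = 6.
/θ/: fricative = 3.
/n/→/d/: 4→1 (falls) — ok.
/d/→/ɫ/: 1→5 (does not fall) — violation.
/ɫ/→/ð/: 5→3 (falls) — ok.
/ð/→/r/: 3→6 (does not fall) — violation.
/r/→/θ/: 6→3 (falls) — ok.

2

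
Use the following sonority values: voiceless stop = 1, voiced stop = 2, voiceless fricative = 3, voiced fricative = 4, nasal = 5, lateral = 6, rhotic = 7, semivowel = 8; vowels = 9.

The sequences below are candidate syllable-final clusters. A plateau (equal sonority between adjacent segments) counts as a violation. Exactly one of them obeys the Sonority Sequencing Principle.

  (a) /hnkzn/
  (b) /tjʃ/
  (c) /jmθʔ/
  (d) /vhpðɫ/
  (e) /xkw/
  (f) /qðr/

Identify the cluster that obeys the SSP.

c

(a) 3-5-1-4-5 → violates
(b) 1-8-3 → violates
(c) 8-5-3-1 → obeys
(d) 4-3-1-4-6 → violates
(e) 3-1-8 → violates
(f) 1-4-7 → violates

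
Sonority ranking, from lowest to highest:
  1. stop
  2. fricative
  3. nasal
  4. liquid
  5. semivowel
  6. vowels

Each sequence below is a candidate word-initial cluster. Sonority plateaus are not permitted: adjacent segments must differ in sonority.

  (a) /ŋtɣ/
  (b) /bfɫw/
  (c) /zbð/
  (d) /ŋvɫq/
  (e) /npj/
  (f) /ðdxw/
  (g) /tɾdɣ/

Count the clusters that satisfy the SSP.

(a) /ŋtɣ/: profile 3-1-2 — violates.
(b) /bfɫw/: profile 1-2-4-5 — obeys.
(c) /zbð/: profile 2-1-2 — violates.
(d) /ŋvɫq/: profile 3-2-4-1 — violates.
(e) /npj/: profile 3-1-5 — violates.
(f) /ðdxw/: profile 2-1-2-5 — violates.
(g) /tɾdɣ/: profile 1-4-1-2 — violates.

1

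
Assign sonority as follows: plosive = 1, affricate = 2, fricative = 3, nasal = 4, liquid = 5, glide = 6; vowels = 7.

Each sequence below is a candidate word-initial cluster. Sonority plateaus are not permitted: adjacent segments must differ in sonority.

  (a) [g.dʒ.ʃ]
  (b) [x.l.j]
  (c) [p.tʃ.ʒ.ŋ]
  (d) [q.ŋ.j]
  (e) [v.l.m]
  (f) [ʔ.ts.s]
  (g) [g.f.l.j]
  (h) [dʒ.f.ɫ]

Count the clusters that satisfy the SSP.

(a) 1-2-3 → obeys
(b) 3-5-6 → obeys
(c) 1-2-3-4 → obeys
(d) 1-4-6 → obeys
(e) 3-5-4 → violates
(f) 1-2-3 → obeys
(g) 1-3-5-6 → obeys
(h) 2-3-5 → obeys

7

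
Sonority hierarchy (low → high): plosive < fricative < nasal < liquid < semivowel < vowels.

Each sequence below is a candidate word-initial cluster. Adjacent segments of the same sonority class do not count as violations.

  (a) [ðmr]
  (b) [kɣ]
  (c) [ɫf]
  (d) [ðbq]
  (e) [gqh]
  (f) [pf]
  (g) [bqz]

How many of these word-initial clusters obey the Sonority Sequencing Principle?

5

(a) 2-3-4 → obeys
(b) 1-2 → obeys
(c) 4-2 → violates
(d) 2-1-1 → violates
(e) 1-1-2 → obeys
(f) 1-2 → obeys
(g) 1-1-2 → obeys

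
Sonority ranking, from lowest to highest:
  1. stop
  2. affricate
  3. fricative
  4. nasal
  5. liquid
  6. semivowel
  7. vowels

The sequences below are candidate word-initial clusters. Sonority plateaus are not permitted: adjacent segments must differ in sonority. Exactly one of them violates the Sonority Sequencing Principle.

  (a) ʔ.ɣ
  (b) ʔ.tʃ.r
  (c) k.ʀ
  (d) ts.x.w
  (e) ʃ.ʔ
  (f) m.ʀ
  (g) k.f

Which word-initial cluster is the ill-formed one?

e

(a) sonority 1-3: well-formed.
(b) sonority 1-2-5: well-formed.
(c) sonority 1-5: well-formed.
(d) sonority 2-3-6: well-formed.
(e) sonority 3-1: ill-formed.
(f) sonority 4-5: well-formed.
(g) sonority 1-3: well-formed.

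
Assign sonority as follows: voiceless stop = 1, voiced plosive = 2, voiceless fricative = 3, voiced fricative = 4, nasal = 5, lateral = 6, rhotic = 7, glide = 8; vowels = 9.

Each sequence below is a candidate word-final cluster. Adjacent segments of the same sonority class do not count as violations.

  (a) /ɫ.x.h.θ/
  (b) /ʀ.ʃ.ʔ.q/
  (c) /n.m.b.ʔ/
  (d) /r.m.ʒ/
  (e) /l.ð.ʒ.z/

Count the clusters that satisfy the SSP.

5

(a) 6-3-3-3 → obeys
(b) 7-3-1-1 → obeys
(c) 5-5-2-1 → obeys
(d) 7-5-4 → obeys
(e) 6-4-4-4 → obeys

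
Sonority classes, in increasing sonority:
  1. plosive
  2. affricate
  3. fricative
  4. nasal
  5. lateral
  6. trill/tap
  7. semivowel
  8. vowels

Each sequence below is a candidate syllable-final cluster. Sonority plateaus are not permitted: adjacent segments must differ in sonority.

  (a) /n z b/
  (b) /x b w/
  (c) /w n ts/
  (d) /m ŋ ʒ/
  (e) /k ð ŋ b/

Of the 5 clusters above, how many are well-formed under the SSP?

2

(a) 4-3-1 → obeys
(b) 3-1-7 → violates
(c) 7-4-2 → obeys
(d) 4-4-3 → violates
(e) 1-3-4-1 → violates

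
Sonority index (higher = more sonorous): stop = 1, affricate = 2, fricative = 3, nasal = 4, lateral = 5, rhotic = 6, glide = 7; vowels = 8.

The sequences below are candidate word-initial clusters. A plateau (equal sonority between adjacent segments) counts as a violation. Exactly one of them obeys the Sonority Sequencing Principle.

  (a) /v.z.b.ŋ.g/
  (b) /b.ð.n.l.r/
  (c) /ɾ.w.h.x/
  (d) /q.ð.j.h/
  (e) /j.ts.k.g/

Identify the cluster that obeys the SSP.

b

(a) 3-3-1-4-1 → violates
(b) 1-3-4-5-6 → obeys
(c) 6-7-3-3 → violates
(d) 1-3-7-3 → violates
(e) 7-2-1-1 → violates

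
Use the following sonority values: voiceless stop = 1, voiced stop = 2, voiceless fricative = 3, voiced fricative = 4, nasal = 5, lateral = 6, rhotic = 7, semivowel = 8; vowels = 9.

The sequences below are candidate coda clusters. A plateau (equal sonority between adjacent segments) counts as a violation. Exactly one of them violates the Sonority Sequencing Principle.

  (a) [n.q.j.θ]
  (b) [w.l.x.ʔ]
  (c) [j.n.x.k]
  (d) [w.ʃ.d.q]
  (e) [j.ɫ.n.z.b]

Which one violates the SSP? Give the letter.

(a) 5-1-8-3 → violates
(b) 8-6-3-1 → obeys
(c) 8-5-3-1 → obeys
(d) 8-3-2-1 → obeys
(e) 8-6-5-4-2 → obeys

a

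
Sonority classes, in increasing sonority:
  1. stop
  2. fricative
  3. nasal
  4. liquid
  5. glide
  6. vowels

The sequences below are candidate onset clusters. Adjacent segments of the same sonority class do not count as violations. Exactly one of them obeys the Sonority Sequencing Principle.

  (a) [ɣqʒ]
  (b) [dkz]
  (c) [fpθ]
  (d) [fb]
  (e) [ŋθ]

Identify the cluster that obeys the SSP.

(a) 2-1-2 → violates
(b) 1-1-2 → obeys
(c) 2-1-2 → violates
(d) 2-1 → violates
(e) 3-2 → violates

b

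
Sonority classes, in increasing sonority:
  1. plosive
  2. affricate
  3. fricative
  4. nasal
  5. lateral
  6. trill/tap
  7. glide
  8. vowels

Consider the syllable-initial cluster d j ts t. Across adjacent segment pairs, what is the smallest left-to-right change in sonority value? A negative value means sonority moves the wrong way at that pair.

-5

/d/ is a plosive (sonority 1).
/j/ is a glide (sonority 7).
/ts/ is an affricate (sonority 2).
/t/ is a plosive (sonority 1).
/d/→/j/: change +6.
/j/→/ts/: change -5.
/ts/→/t/: change -1.
Minimum = -5.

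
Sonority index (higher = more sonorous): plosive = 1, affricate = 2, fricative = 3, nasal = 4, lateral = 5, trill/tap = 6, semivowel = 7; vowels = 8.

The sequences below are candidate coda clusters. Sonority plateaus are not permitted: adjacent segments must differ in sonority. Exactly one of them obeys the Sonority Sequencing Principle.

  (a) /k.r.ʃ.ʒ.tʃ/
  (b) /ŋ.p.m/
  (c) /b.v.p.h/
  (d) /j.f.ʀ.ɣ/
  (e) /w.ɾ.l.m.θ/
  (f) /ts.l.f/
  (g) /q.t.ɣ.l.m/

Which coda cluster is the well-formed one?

(a) sonority 1-6-3-3-2: ill-formed.
(b) sonority 4-1-4: ill-formed.
(c) sonority 1-3-1-3: ill-formed.
(d) sonority 7-3-6-3: ill-formed.
(e) sonority 7-6-5-4-3: well-formed.
(f) sonority 2-5-3: ill-formed.
(g) sonority 1-1-3-5-4: ill-formed.

e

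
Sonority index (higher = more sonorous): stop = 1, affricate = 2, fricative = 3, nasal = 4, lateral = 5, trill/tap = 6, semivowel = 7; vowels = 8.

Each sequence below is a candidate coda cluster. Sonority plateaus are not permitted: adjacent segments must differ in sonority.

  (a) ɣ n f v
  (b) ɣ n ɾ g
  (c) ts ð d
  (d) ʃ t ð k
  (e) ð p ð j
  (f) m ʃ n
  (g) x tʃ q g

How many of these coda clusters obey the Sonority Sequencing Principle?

(a) 3-4-3-3 → violates
(b) 3-4-6-1 → violates
(c) 2-3-1 → violates
(d) 3-1-3-1 → violates
(e) 3-1-3-7 → violates
(f) 4-3-4 → violates
(g) 3-2-1-1 → violates

0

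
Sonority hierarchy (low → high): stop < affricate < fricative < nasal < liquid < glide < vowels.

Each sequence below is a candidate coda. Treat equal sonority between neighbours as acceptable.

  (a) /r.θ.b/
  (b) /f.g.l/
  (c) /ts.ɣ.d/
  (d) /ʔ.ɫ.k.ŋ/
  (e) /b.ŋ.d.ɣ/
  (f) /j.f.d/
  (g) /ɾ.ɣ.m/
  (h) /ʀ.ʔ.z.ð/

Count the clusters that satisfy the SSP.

2

(a) 5-3-1 → obeys
(b) 3-1-5 → violates
(c) 2-3-1 → violates
(d) 1-5-1-4 → violates
(e) 1-4-1-3 → violates
(f) 6-3-1 → obeys
(g) 5-3-4 → violates
(h) 5-1-3-3 → violates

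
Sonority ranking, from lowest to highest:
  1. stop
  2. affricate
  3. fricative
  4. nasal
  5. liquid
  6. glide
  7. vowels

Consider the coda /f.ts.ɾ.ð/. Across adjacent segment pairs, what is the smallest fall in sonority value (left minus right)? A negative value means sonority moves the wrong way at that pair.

-3

/f/: fricative = 3.
/ts/: affricate = 2.
/ɾ/: liquid = 5.
/ð/: fricative = 3.
/f/→/ts/: change +1.
/ts/→/ɾ/: change -3.
/ɾ/→/ð/: change +2.
Minimum = -3.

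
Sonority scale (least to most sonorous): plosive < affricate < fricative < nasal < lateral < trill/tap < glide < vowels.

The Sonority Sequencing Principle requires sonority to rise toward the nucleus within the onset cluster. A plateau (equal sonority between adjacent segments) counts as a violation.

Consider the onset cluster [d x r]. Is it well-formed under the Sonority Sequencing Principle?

yes

/d/ — plosive, sonority 1.
/x/ — fricative, sonority 3.
/r/ — trill/tap, sonority 6.
The profile 1-3-6 strictly rises, so the onset cluster satisfies the SSP.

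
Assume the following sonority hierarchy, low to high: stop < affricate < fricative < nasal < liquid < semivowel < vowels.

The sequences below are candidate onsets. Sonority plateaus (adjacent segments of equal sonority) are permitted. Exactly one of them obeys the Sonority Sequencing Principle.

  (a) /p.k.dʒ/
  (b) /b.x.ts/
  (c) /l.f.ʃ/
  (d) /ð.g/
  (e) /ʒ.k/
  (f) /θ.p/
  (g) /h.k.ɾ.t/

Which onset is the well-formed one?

(a) /p.k.dʒ/: profile 1-1-2 — obeys.
(b) /b.x.ts/: profile 1-3-2 — violates.
(c) /l.f.ʃ/: profile 5-3-3 — violates.
(d) /ð.g/: profile 3-1 — violates.
(e) /ʒ.k/: profile 3-1 — violates.
(f) /θ.p/: profile 3-1 — violates.
(g) /h.k.ɾ.t/: profile 3-1-5-1 — violates.

a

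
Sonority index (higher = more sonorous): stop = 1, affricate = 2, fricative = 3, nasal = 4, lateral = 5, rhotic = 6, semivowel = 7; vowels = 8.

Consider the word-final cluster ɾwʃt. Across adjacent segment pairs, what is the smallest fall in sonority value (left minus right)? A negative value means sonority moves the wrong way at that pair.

/ɾ/ is a rhotic (sonority 6).
/w/ is a semivowel (sonority 7).
/ʃ/ is a fricative (sonority 3).
/t/ is a stop (sonority 1).
/ɾ/→/w/: change -1.
/w/→/ʃ/: change +4.
/ʃ/→/t/: change +2.
Minimum = -1.

-1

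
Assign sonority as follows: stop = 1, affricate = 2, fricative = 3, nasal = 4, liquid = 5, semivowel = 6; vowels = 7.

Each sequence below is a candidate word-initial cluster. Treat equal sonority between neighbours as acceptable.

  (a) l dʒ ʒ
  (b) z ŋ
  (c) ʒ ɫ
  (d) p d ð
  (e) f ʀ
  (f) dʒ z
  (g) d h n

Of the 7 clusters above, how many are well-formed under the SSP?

(a) 5-2-3 → violates
(b) 3-4 → obeys
(c) 3-5 → obeys
(d) 1-1-3 → obeys
(e) 3-5 → obeys
(f) 2-3 → obeys
(g) 1-3-4 → obeys

6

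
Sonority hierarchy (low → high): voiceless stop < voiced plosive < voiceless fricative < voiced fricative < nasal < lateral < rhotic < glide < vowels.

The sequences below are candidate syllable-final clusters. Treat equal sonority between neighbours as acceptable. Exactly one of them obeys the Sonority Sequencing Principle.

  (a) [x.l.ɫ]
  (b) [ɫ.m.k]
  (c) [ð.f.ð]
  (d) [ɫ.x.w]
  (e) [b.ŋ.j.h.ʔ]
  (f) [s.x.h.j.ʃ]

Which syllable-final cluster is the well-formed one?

(a) 3-6-6 → violates
(b) 6-5-1 → obeys
(c) 4-3-4 → violates
(d) 6-3-8 → violates
(e) 2-5-8-3-1 → violates
(f) 3-3-3-8-3 → violates

b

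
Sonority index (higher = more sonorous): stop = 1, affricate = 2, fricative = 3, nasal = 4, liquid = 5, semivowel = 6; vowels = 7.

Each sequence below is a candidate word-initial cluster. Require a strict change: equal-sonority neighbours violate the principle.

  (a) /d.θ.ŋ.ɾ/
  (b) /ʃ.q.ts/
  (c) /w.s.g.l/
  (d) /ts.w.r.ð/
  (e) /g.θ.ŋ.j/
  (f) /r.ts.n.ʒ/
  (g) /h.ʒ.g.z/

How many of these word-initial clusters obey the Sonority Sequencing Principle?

2

(a) /d.θ.ŋ.ɾ/: profile 1-3-4-5 — obeys.
(b) /ʃ.q.ts/: profile 3-1-2 — violates.
(c) /w.s.g.l/: profile 6-3-1-5 — violates.
(d) /ts.w.r.ð/: profile 2-6-5-3 — violates.
(e) /g.θ.ŋ.j/: profile 1-3-4-6 — obeys.
(f) /r.ts.n.ʒ/: profile 5-2-4-3 — violates.
(g) /h.ʒ.g.z/: profile 3-3-1-3 — violates.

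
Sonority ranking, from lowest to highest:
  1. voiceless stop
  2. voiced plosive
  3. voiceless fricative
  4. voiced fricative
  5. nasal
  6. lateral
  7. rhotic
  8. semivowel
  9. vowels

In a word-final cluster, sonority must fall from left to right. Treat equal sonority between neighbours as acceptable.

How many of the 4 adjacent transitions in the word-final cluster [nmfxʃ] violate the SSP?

/n/: nasal = 5.
/m/: nasal = 5.
/f/: voiceless fricative = 3.
/x/: voiceless fricative = 3.
/ʃ/: voiceless fricative = 3.
/n/→/m/: 5→5 (plateau, allowed) — ok.
/m/→/f/: 5→3 (falls) — ok.
/f/→/x/: 3→3 (plateau, allowed) — ok.
/x/→/ʃ/: 3→3 (plateau, allowed) — ok.

0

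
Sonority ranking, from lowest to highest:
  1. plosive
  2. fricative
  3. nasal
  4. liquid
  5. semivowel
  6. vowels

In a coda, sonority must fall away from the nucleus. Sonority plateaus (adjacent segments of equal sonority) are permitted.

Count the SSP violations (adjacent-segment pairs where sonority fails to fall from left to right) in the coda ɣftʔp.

/ɣ/: fricative = 2.
/f/: fricative = 2.
/t/: plosive = 1.
/ʔ/: plosive = 1.
/p/: plosive = 1.
/ɣ/→/f/: 2→2 (plateau, allowed) — ok.
/f/→/t/: 2→1 (falls) — ok.
/t/→/ʔ/: 1→1 (plateau, allowed) — ok.
/ʔ/→/p/: 1→1 (plateau, allowed) — ok.

0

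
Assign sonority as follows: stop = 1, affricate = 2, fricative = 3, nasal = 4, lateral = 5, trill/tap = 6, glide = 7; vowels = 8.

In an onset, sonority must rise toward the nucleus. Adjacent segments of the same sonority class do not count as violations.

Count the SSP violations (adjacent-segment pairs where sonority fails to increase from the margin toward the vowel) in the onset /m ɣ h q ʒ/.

2

/m/: nasal = 4.
/ɣ/: fricative = 3.
/h/: fricative = 3.
/q/: stop = 1.
/ʒ/: fricative = 3.
/m/→/ɣ/: 4→3 (does not rise) — violation.
/ɣ/→/h/: 3→3 (plateau, allowed) — ok.
/h/→/q/: 3→1 (does not rise) — violation.
/q/→/ʒ/: 1→3 (rises) — ok.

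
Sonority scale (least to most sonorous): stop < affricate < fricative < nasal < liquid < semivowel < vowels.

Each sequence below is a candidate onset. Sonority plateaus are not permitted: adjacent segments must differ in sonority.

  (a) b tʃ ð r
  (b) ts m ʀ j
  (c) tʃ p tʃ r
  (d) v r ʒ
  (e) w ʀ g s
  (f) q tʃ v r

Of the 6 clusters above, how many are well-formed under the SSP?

(a) 1-2-3-5 → obeys
(b) 2-4-5-6 → obeys
(c) 2-1-2-5 → violates
(d) 3-5-3 → violates
(e) 6-5-1-3 → violates
(f) 1-2-3-5 → obeys

3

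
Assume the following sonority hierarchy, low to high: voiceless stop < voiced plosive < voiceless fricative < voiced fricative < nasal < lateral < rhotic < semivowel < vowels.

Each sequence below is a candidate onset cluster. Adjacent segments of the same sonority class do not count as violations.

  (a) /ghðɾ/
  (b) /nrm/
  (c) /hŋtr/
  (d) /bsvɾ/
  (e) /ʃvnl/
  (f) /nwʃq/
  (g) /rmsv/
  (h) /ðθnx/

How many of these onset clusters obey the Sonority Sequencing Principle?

(a) /ghðɾ/: profile 2-3-4-7 — obeys.
(b) /nrm/: profile 5-7-5 — violates.
(c) /hŋtr/: profile 3-5-1-7 — violates.
(d) /bsvɾ/: profile 2-3-4-7 — obeys.
(e) /ʃvnl/: profile 3-4-5-6 — obeys.
(f) /nwʃq/: profile 5-8-3-1 — violates.
(g) /rmsv/: profile 7-5-3-4 — violates.
(h) /ðθnx/: profile 4-3-5-3 — violates.

3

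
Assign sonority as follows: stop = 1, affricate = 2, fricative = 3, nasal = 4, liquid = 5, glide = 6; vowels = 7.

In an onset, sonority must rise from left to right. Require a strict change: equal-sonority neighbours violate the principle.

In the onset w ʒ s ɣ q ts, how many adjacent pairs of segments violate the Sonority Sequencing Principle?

4

/w/ is a glide (sonority 6).
/ʒ/ is a fricative (sonority 3).
/s/ is a fricative (sonority 3).
/ɣ/ is a fricative (sonority 3).
/q/ is a stop (sonority 1).
/ts/ is an affricate (sonority 2).
/w/→/ʒ/: 6→3 (does not rise) — violation.
/ʒ/→/s/: 3→3 (plateau) — violation.
/s/→/ɣ/: 3→3 (plateau) — violation.
/ɣ/→/q/: 3→1 (does not rise) — violation.
/q/→/ts/: 1→2 (rises) — ok.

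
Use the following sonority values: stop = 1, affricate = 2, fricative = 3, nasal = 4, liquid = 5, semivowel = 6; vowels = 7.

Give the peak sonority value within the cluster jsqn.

6

/j/ is a semivowel (sonority 6).
/s/ is a fricative (sonority 3).
/q/ is a stop (sonority 1).
/n/ is a nasal (sonority 4).
The maximum is 6.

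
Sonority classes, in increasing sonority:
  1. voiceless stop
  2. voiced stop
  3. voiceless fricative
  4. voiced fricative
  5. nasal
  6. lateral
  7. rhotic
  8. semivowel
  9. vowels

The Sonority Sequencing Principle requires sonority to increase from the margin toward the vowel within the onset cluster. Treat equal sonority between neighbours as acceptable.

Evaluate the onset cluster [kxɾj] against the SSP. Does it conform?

yes

/k/ — voiceless stop, sonority 1.
/x/ — voiceless fricative, sonority 3.
/ɾ/ — rhotic, sonority 7.
/j/ — semivowel, sonority 8.
The profile 1-3-7-8 strictly rises, so the onset cluster satisfies the SSP.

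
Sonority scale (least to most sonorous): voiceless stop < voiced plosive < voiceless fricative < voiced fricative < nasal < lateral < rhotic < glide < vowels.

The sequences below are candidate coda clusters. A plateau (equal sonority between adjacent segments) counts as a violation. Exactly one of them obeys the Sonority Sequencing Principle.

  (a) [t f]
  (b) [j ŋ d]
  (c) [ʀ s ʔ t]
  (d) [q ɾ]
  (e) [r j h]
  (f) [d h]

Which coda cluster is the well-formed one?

(a) [t f]: profile 1-3 — violates.
(b) [j ŋ d]: profile 8-5-2 — obeys.
(c) [ʀ s ʔ t]: profile 7-3-1-1 — violates.
(d) [q ɾ]: profile 1-7 — violates.
(e) [r j h]: profile 7-8-3 — violates.
(f) [d h]: profile 2-3 — violates.

b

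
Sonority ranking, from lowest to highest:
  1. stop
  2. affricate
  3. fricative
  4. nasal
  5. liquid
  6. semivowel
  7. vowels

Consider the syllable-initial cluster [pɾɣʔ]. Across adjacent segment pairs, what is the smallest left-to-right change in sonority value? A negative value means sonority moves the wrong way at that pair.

-2

/p/ — stop, sonority 1.
/ɾ/ — liquid, sonority 5.
/ɣ/ — fricative, sonority 3.
/ʔ/ — stop, sonority 1.
/p/→/ɾ/: change +4.
/ɾ/→/ɣ/: change -2.
/ɣ/→/ʔ/: change -2.
Minimum = -2.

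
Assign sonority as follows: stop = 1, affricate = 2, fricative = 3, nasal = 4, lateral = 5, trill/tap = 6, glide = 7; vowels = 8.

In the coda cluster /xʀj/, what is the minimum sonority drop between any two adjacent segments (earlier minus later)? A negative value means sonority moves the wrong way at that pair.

-3

/x/: fricative = 3.
/ʀ/: trill/tap = 6.
/j/: glide = 7.
/x/→/ʀ/: change -3.
/ʀ/→/j/: change -1.
Minimum = -3.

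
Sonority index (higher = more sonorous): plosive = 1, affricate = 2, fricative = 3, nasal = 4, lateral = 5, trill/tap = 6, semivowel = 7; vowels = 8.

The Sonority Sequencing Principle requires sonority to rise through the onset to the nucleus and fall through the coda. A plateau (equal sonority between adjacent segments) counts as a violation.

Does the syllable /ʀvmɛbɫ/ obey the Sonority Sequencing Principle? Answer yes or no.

Onset: /ʀ/ is a trill/tap (sonority 6), /v/ is a fricative (sonority 3), /m/ is a nasal (sonority 4); then the nucleus /ɛ/ (sonority 8).
Onset profile 6-3-4-8 — does not strictly rise throughout.
Coda: /b/ is a plosive (sonority 1), /ɫ/ is a lateral (sonority 5).
Coda profile 8-1-5 — does not strictly fall throughout.

no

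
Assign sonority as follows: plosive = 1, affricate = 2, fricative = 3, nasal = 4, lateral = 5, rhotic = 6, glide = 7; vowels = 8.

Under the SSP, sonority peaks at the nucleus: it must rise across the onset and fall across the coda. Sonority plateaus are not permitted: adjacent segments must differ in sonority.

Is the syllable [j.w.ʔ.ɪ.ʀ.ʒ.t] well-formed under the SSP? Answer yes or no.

no

Onset: /j/ is a glide (sonority 7), /w/ is a glide (sonority 7), /ʔ/ is a plosive (sonority 1); then the nucleus /ɪ/ (sonority 8).
Onset profile 7-7-1-8 — does not strictly rise throughout.
Coda: /ʀ/ is a rhotic (sonority 6), /ʒ/ is a fricative (sonority 3), /t/ is a plosive (sonority 1).
Coda profile 8-6-3-1 — falls from the nucleus.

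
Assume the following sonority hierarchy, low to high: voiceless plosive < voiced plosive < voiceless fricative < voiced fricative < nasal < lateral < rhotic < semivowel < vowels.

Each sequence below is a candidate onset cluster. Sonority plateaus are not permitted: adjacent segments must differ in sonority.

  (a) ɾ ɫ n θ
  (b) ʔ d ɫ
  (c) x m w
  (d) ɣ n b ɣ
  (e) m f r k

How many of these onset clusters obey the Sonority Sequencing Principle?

2

(a) sonority 7-6-5-3: ill-formed.
(b) sonority 1-2-6: well-formed.
(c) sonority 3-5-8: well-formed.
(d) sonority 4-5-2-4: ill-formed.
(e) sonority 5-3-7-1: ill-formed.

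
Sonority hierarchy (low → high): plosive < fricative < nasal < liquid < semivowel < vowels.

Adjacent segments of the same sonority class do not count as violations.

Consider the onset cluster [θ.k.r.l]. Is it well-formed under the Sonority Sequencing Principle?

/θ/ — fricative, sonority 2.
/k/ — plosive, sonority 1.
/r/ — liquid, sonority 4.
/l/ — liquid, sonority 4.
The profile is 2-1-4-4. Between /θ/ (2) and /k/ (1) sonority does not rise, so the cluster violates the SSP.

no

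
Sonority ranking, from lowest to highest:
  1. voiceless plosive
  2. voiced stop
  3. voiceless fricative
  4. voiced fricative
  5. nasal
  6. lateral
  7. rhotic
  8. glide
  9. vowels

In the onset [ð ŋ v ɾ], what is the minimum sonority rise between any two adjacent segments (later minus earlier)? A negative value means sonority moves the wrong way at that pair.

/ð/ — voiced fricative, sonority 4.
/ŋ/ — nasal, sonority 5.
/v/ — voiced fricative, sonority 4.
/ɾ/ — rhotic, sonority 7.
/ð/→/ŋ/: change +1.
/ŋ/→/v/: change -1.
/v/→/ɾ/: change +3.
Minimum = -1.

-1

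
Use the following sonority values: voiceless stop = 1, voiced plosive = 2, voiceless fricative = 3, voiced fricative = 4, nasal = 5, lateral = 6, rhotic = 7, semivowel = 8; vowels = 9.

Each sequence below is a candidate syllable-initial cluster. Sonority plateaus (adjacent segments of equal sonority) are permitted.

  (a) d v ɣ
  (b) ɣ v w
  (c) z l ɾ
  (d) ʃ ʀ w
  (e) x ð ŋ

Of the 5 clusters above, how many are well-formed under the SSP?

5

(a) d v ɣ: profile 2-4-4 — obeys.
(b) ɣ v w: profile 4-4-8 — obeys.
(c) z l ɾ: profile 4-6-7 — obeys.
(d) ʃ ʀ w: profile 3-7-8 — obeys.
(e) x ð ŋ: profile 3-4-5 — obeys.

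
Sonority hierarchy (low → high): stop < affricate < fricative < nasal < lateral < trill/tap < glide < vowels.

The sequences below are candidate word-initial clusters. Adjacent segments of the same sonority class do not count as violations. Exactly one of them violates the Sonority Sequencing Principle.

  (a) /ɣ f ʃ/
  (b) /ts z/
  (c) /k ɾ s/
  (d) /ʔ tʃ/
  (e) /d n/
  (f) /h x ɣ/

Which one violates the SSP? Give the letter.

(a) 3-3-3 → obeys
(b) 2-3 → obeys
(c) 1-6-3 → violates
(d) 1-2 → obeys
(e) 1-4 → obeys
(f) 3-3-3 → obeys

c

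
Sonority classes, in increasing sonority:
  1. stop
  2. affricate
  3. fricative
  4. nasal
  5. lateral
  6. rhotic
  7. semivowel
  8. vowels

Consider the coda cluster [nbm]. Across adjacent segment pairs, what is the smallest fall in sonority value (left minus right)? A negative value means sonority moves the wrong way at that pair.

/n/ — nasal, sonority 4.
/b/ — stop, sonority 1.
/m/ — nasal, sonority 4.
/n/→/b/: change +3.
/b/→/m/: change -3.
Minimum = -3.

-3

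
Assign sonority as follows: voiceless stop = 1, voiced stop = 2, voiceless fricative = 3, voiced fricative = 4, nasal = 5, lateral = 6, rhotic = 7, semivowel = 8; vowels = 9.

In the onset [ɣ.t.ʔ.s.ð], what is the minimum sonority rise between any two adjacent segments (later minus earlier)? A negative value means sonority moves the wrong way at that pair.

/ɣ/: voiced fricative = 4.
/t/: voiceless stop = 1.
/ʔ/: voiceless stop = 1.
/s/: voiceless fricative = 3.
/ð/: voiced fricative = 4.
/ɣ/→/t/: change -3.
/t/→/ʔ/: change +0.
/ʔ/→/s/: change +2.
/s/→/ð/: change +1.
Minimum = -3.

-3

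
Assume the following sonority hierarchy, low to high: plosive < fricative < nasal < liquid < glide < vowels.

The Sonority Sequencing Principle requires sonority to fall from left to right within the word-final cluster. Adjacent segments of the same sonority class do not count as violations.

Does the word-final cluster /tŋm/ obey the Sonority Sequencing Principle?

/t/ is a plosive (sonority 1).
/ŋ/ is a nasal (sonority 3).
/m/ is a nasal (sonority 3).
The profile is 1-3-3. Between /t/ (1) and /ŋ/ (3) sonority does not fall, so the cluster violates the SSP.

no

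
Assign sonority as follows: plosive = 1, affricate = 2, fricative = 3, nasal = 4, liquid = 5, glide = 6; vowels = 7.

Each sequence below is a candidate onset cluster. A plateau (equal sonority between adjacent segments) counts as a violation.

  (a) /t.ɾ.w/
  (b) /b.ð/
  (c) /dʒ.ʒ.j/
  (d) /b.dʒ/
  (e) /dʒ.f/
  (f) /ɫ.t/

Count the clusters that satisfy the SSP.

5

(a) /t.ɾ.w/: profile 1-5-6 — obeys.
(b) /b.ð/: profile 1-3 — obeys.
(c) /dʒ.ʒ.j/: profile 2-3-6 — obeys.
(d) /b.dʒ/: profile 1-2 — obeys.
(e) /dʒ.f/: profile 2-3 — obeys.
(f) /ɫ.t/: profile 5-1 — violates.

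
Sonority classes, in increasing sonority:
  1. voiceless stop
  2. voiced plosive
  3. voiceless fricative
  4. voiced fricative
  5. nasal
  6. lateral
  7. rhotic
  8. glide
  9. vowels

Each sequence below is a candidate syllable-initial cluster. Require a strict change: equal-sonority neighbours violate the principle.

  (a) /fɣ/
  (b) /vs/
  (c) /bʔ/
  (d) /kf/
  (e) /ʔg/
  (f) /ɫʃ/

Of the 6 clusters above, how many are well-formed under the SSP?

3

(a) 3-4 → obeys
(b) 4-3 → violates
(c) 2-1 → violates
(d) 1-3 → obeys
(e) 1-2 → obeys
(f) 6-3 → violates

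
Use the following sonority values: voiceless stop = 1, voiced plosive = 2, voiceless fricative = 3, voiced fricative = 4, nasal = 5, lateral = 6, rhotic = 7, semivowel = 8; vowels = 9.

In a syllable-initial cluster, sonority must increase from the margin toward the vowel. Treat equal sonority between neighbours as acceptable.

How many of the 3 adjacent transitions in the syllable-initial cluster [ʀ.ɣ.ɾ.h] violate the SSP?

2

/ʀ/: rhotic = 7.
/ɣ/: voiced fricative = 4.
/ɾ/: rhotic = 7.
/h/: voiceless fricative = 3.
/ʀ/→/ɣ/: 7→4 (does not rise) — violation.
/ɣ/→/ɾ/: 4→7 (rises) — ok.
/ɾ/→/h/: 7→3 (does not rise) — violation.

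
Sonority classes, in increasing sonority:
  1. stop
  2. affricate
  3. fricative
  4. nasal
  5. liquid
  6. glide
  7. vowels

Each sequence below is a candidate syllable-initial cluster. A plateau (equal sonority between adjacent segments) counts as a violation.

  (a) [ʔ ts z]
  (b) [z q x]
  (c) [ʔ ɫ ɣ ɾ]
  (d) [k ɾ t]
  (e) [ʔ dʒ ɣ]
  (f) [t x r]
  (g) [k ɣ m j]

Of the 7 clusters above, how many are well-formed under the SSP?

(a) sonority 1-2-3: well-formed.
(b) sonority 3-1-3: ill-formed.
(c) sonority 1-5-3-5: ill-formed.
(d) sonority 1-5-1: ill-formed.
(e) sonority 1-2-3: well-formed.
(f) sonority 1-3-5: well-formed.
(g) sonority 1-3-4-6: well-formed.

4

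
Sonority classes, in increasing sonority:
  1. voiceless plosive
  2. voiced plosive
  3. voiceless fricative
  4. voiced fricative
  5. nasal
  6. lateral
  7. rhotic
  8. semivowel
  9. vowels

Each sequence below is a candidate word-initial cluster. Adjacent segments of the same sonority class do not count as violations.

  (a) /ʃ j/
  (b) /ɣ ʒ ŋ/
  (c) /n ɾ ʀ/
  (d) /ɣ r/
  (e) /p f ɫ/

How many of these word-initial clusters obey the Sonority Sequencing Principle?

(a) sonority 3-8: well-formed.
(b) sonority 4-4-5: well-formed.
(c) sonority 5-7-7: well-formed.
(d) sonority 4-7: well-formed.
(e) sonority 1-3-6: well-formed.

5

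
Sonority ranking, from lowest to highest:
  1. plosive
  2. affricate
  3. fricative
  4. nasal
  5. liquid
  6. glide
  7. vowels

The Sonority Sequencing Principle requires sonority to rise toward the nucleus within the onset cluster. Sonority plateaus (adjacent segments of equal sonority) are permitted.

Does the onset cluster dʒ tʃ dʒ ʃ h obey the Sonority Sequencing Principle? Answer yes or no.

/dʒ/: affricate = 2.
/tʃ/: affricate = 2.
/dʒ/: affricate = 2.
/ʃ/: fricative = 3.
/h/: fricative = 3.
The profile 2-2-2-3-3 is non-decreasing (plateaus allowed), so the onset cluster satisfies the SSP.

yes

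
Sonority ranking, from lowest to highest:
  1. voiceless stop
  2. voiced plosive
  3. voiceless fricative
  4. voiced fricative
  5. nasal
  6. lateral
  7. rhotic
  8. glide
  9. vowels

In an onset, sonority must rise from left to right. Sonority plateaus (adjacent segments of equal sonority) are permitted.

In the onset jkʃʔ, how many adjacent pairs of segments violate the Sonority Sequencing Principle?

2

/j/ — glide, sonority 8.
/k/ — voiceless stop, sonority 1.
/ʃ/ — voiceless fricative, sonority 3.
/ʔ/ — voiceless stop, sonority 1.
/j/→/k/: 8→1 (does not rise) — violation.
/k/→/ʃ/: 1→3 (rises) — ok.
/ʃ/→/ʔ/: 3→1 (does not rise) — violation.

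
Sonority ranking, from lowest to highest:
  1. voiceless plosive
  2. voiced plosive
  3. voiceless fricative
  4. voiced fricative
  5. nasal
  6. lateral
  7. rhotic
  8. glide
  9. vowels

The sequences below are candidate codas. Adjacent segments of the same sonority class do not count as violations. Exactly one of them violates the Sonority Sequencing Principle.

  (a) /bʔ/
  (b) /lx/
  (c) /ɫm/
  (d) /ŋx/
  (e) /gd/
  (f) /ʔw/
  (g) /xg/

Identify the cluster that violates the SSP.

f

(a) sonority 2-1: well-formed.
(b) sonority 6-3: well-formed.
(c) sonority 6-5: well-formed.
(d) sonority 5-3: well-formed.
(e) sonority 2-2: well-formed.
(f) sonority 1-8: ill-formed.
(g) sonority 3-2: well-formed.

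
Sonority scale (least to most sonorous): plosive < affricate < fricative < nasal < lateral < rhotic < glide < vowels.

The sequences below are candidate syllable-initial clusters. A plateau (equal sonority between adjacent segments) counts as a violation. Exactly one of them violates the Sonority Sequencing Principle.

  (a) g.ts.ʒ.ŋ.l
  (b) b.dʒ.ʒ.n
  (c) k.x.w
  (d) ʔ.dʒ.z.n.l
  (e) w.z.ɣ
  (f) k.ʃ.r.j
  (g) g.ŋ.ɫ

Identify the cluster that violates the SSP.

(a) sonority 1-2-3-4-5: well-formed.
(b) sonority 1-2-3-4: well-formed.
(c) sonority 1-3-7: well-formed.
(d) sonority 1-2-3-4-5: well-formed.
(e) sonority 7-3-3: ill-formed.
(f) sonority 1-3-6-7: well-formed.
(g) sonority 1-4-5: well-formed.

e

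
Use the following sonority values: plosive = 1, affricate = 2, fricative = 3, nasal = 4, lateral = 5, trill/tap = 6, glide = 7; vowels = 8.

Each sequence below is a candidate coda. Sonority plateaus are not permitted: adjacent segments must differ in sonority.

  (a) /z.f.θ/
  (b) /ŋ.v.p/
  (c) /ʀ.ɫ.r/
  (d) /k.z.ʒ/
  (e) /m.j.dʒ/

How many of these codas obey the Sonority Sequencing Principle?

1

(a) 3-3-3 → violates
(b) 4-3-1 → obeys
(c) 6-5-6 → violates
(d) 1-3-3 → violates
(e) 4-7-2 → violates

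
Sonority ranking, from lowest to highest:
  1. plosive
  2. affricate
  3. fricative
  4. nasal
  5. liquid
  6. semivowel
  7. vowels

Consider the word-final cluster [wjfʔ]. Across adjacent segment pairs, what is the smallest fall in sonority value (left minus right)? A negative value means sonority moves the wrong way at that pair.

0

/w/ is a semivowel (sonority 6).
/j/ is a semivowel (sonority 6).
/f/ is a fricative (sonority 3).
/ʔ/ is a plosive (sonority 1).
/w/→/j/: change +0.
/j/→/f/: change +3.
/f/→/ʔ/: change +2.
Minimum = 0.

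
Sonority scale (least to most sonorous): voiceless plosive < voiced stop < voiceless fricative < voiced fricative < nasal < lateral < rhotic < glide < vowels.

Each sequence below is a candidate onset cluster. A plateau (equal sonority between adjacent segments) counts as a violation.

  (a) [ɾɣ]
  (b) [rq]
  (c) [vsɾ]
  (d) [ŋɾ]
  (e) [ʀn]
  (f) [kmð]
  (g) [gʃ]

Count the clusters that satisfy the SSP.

2

(a) [ɾɣ]: profile 7-4 — violates.
(b) [rq]: profile 7-1 — violates.
(c) [vsɾ]: profile 4-3-7 — violates.
(d) [ŋɾ]: profile 5-7 — obeys.
(e) [ʀn]: profile 7-5 — violates.
(f) [kmð]: profile 1-5-4 — violates.
(g) [gʃ]: profile 2-3 — obeys.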